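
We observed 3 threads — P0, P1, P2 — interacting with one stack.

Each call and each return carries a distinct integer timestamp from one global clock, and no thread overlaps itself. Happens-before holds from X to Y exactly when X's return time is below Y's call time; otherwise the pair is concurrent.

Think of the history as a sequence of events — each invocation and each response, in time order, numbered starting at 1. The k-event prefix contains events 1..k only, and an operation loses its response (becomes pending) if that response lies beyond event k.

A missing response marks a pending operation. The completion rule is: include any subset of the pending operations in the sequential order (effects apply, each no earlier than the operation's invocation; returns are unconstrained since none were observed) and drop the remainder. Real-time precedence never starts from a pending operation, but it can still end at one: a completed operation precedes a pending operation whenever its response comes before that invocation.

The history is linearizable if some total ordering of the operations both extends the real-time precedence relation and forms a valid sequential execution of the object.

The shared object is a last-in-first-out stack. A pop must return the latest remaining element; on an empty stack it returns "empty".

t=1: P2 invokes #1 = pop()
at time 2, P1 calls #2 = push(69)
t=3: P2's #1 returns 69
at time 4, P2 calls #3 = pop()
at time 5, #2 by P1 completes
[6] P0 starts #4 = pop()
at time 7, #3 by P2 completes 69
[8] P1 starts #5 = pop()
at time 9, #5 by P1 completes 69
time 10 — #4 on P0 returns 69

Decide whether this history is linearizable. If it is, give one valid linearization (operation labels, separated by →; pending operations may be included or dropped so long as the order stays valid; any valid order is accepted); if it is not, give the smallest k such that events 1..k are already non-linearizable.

not linearizable — minimal violating prefix: 7 events

through event 6 a valid linearization exists; event 7 (#3 responding at time 7) ends that
checked exhaustively: 3 real-time-consistent orders of 3 completed operations, zero legal stack replays
completion choices over the 1 pending operation (#4) were checked; none helps
e.g. #1, #2, #3 (pending dropped): illegal at step 1, since #1 pop() → 69 cannot apply there
e.g. #1, #3, #2 (pending dropped): illegal at step 1, since #1 pop() → 69 cannot apply there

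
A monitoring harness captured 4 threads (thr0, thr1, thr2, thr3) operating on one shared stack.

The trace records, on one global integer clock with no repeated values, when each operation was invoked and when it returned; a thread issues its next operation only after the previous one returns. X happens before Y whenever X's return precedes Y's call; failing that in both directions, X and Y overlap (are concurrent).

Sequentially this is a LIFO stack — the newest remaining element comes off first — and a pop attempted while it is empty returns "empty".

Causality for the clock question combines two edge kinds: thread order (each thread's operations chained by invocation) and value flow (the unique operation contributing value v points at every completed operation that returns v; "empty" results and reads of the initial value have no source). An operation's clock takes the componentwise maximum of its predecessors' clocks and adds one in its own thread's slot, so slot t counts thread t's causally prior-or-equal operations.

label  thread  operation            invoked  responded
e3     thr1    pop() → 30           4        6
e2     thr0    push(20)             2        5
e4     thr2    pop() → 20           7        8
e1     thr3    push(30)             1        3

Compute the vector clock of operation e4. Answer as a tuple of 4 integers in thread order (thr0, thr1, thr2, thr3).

root op e1, invoked 1: fresh clock plus thr3's own tick → (0, 0, 0, 1)
root op e2, invoked 2: fresh clock plus thr0's own tick → (1, 0, 0, 0)
e3, invoked 4, takes VC(e1)=(0, 0, 0, 1) under max, adds 1 for thr1 → (0, 1, 0, 1)
e4, invoked 7, takes VC(e2)=(1, 0, 0, 0) under max, adds 1 for thr2 → (1, 0, 1, 0)
target: VC(e4) = (1, 0, 1, 0)

(1, 0, 1, 0)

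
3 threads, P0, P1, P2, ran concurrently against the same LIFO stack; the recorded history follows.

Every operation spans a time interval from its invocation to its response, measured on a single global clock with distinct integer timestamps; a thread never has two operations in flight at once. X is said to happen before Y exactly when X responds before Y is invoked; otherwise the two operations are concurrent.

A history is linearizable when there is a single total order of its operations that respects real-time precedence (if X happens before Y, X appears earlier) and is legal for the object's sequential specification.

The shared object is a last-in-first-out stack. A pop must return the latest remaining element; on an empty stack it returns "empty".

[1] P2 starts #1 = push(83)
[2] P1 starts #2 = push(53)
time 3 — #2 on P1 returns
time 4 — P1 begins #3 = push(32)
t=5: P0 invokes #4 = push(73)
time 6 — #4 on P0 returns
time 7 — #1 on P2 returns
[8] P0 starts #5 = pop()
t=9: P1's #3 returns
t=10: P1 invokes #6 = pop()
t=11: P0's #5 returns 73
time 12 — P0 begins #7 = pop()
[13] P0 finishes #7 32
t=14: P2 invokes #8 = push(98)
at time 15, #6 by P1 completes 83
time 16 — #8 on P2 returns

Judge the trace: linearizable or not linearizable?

linearizable

one valid linearization: #2, #1, #3, #4, #5, #7, #6, #8
1. #2 push(53), leaving stack <53>
2. #1 push(83), leaving stack <53,83>
3. #3 push(32), leaving stack <53,83,32>
4. #4 push(73), leaving stack <53,83,32,73>
5. #5 pop() → 73, leaving stack <53,83,32>
6. #7 pop() → 32, leaving stack <53,83>
7. #6 pop() → 83, leaving stack <53>
8. #8 push(98), leaving stack <53,98>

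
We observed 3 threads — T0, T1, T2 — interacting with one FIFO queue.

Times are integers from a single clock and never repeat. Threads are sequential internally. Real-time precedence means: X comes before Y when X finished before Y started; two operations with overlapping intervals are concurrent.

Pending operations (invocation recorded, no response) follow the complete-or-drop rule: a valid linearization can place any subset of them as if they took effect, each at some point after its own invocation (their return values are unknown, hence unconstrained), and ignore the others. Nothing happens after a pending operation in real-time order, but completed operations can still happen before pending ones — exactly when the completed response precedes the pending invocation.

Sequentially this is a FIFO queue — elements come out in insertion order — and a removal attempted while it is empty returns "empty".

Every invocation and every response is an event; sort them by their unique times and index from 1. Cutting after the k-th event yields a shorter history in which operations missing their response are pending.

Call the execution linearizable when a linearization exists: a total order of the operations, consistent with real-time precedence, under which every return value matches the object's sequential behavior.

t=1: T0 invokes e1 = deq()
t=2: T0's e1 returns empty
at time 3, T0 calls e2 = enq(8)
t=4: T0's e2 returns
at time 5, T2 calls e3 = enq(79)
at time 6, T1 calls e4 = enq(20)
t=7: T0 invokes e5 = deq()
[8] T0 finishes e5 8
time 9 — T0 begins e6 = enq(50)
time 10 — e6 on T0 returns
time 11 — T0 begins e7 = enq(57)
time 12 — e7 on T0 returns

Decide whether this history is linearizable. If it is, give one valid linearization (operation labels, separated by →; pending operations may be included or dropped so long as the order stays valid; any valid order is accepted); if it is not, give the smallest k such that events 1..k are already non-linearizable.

after step 1 (e1 deq() → empty): queue <>
after step 2 (e2 enq(8)): queue <8>
after step 3 (e3 enq(79) (pending, included)): queue <8,79>
after step 4 (e4 enq(20) (pending, included)): queue <8,79,20>
after step 5 (e5 deq() → 8): queue <79,20>
after step 6 (e6 enq(50)): queue <79,20,50>
after step 7 (e7 enq(57)): queue <79,20,50,57>

linearizable — witness: e1 → e2 → e3 → e4 → e5 → e6 → e7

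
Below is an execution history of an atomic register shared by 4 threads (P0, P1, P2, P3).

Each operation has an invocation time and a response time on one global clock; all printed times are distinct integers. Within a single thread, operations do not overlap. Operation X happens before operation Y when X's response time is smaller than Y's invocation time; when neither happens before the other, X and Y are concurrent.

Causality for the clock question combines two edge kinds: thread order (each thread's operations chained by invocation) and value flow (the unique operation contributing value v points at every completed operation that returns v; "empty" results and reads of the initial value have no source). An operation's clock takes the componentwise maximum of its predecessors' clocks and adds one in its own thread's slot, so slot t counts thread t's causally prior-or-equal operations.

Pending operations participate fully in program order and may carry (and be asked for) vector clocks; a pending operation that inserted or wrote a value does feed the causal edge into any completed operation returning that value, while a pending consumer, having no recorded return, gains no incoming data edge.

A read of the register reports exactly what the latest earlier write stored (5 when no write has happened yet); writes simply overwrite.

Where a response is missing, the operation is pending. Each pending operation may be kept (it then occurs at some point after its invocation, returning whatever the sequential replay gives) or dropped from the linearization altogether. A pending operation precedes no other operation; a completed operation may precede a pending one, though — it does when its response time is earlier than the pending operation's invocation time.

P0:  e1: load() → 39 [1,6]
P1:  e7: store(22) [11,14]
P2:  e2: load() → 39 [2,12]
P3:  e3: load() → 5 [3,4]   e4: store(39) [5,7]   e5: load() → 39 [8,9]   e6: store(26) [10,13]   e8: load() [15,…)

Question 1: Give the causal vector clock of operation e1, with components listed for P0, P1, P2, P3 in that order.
e3, invoked 3, has no incoming edges; only P3's bump applies → (0, 0, 0, 1)
e7, invoked 11, has no incoming edges; only P1's bump applies → (0, 1, 0, 0)
e4, invoked 5, takes VC(e3)=(0, 0, 0, 1) under max, adds 1 for P3 → (0, 0, 0, 2)
e5, invoked 8, takes VC(e4)=(0, 0, 0, 2) under max, adds 1 for P3 → (0, 0, 0, 3)
e2, invoked 2, takes VC(e4)=(0, 0, 0, 2) under max, adds 1 for P2 → (0, 0, 1, 2)
e1, invoked 1, takes VC(e4)=(0, 0, 0, 2) under max, adds 1 for P0 → (1, 0, 0, 2)
e6, invoked 10, takes VC(e5)=(0, 0, 0, 3) under max, adds 1 for P3 → (0, 0, 0, 4)
e8, invoked 15, takes VC(e6)=(0, 0, 0, 4) under max, adds 1 for P3 → (0, 0, 0, 5)
target: VC(e1) = (1, 0, 0, 2)

(1, 0, 0, 2)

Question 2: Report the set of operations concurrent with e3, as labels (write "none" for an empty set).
e3 runs from 3 to 4; window-overlapping ops are concurrent
e1 [1,6]: concurrent
e2 [2,12]: concurrent
e4 [5,7]: after
e5 [8,9]: after
e6 [10,13]: after
e7 [11,14]: after
e8 [15,…): after

e1, e2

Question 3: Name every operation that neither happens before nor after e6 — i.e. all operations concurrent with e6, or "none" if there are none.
e6 spans [10,13]: anything still running between times 10 and 13 counts as concurrent
e1 [1,6]: before
e2 [2,12]: concurrent
e3 [3,4]: before
e4 [5,7]: before
e5 [8,9]: before
e7 [11,14]: concurrent
e8 [15,…): after

e2, e7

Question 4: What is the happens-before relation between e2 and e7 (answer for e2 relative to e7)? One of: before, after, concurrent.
e2 spans [2,12], e7 spans [11,14]
the intervals overlap in both directions

concurrent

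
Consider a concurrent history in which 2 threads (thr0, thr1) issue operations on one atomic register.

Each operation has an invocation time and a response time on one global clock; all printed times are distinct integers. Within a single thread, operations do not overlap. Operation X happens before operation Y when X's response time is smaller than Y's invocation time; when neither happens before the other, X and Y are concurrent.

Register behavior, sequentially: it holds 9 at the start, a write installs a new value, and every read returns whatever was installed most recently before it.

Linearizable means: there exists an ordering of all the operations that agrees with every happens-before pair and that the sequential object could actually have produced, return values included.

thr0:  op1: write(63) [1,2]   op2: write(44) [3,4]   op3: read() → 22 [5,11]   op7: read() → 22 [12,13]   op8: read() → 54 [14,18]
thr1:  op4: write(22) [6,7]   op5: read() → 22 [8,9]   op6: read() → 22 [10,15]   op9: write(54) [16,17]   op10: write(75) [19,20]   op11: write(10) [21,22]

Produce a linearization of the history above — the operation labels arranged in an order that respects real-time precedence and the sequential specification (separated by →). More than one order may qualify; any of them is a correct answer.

after step 1 (op1 write(63)): value 63
after step 2 (op2 write(44)): value 44
after step 3 (op4 write(22)): value 22
after step 4 (op3 read() → 22): value 22
after step 5 (op5 read() → 22): value 22
after step 6 (op6 read() → 22): value 22
after step 7 (op7 read() → 22): value 22
after step 8 (op9 write(54)): value 54
after step 9 (op8 read() → 54): value 54
after step 10 (op10 write(75)): value 75
after step 11 (op11 write(10)): value 10

op1 → op2 → op4 → op3 → op5 → op6 → op7 → op9 → op8 → op10 → op11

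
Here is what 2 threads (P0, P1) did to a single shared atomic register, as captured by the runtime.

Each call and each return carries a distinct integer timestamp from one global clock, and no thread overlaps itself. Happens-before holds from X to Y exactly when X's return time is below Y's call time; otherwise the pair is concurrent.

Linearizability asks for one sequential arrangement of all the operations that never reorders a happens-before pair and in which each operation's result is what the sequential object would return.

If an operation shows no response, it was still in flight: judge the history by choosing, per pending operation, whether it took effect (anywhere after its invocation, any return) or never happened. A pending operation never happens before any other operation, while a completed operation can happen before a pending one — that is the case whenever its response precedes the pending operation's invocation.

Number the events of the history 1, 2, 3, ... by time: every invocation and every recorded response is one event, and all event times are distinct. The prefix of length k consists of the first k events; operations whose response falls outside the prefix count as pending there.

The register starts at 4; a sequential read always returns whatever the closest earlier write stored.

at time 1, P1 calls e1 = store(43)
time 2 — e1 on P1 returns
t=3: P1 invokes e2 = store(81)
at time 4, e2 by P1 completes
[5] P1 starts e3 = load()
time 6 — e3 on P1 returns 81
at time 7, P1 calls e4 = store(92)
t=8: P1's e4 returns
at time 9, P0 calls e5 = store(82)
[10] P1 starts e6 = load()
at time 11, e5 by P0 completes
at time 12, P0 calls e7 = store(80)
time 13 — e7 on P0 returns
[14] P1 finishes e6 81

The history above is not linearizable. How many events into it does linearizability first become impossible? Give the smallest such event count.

14

events 1..13 are linearizable; a witness order is e1, e2, e3, e4, e5, e6, e7:
1. e1 store(43), leaving value 43
2. e2 store(81), leaving value 81
3. e3 load() → 81, leaving value 81
4. e4 store(92), leaving value 92
5. e5 store(82), leaving value 82
6. e6 load() (pending, included), leaving value 82
7. e7 store(80), leaving value 80
at event 14 (e6's time-14 response) nothing linearizes any more
take e1, e2, e3, e4, e5, e6, e7: step 6 already fails, because e6 load() → 81 cannot occur there
take e1, e2, e3, e4, e5, e7, e6: step 7 already fails, because e6 load() → 81 cannot occur there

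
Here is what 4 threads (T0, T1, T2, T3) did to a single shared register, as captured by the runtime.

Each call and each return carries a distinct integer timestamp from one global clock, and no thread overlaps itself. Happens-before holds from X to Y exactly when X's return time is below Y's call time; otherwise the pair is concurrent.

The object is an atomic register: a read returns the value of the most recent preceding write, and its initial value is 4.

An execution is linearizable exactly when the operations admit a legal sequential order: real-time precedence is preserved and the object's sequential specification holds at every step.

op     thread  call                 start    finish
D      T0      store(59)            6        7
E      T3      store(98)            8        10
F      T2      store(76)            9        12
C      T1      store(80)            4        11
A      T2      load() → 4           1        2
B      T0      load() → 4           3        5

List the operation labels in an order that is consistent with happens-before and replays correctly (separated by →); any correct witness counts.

A → B → C → D → E → F

after step 1 (A load() → 4): value 4
after step 2 (B load() → 4): value 4
after step 3 (C store(80)): value 80
after step 4 (D store(59)): value 59
after step 5 (E store(98)): value 98
after step 6 (F store(76)): value 76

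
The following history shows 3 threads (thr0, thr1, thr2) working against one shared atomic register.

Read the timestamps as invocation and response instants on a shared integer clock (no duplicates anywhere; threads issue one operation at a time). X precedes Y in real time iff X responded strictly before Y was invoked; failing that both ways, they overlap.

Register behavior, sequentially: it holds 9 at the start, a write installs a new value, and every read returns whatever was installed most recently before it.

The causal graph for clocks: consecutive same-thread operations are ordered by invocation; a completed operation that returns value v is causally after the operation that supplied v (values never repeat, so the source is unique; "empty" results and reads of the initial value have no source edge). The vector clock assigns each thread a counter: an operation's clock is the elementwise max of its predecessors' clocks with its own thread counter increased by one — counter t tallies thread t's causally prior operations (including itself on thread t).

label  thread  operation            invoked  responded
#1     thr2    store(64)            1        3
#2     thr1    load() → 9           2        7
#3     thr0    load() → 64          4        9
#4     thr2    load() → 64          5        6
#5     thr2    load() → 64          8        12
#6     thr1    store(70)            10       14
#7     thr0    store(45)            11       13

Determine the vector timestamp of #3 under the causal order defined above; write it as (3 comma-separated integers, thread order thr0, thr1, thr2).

no predecessors for #1 (invoked 1): thr2 increments from zero → (0, 0, 1)
no predecessors for #2 (invoked 2): thr1 increments from zero → (0, 1, 0)
merge at #4 (invoked 5): VC(#1)=(0, 0, 1), own-thread bump on thr2 → (0, 0, 2)
merge at #6 (invoked 10): VC(#2)=(0, 1, 0), own-thread bump on thr1 → (0, 2, 0)
merge at #3 (invoked 4): VC(#1)=(0, 0, 1), own-thread bump on thr0 → (1, 0, 1)
merge at #5 (invoked 8): VC(#1)=(0, 0, 1), VC(#4)=(0, 0, 2), own-thread bump on thr2 → (0, 0, 3)
merge at #7 (invoked 11): VC(#3)=(1, 0, 1), own-thread bump on thr0 → (2, 0, 1)
target: VC(#3) = (1, 0, 1)

(1, 0, 1)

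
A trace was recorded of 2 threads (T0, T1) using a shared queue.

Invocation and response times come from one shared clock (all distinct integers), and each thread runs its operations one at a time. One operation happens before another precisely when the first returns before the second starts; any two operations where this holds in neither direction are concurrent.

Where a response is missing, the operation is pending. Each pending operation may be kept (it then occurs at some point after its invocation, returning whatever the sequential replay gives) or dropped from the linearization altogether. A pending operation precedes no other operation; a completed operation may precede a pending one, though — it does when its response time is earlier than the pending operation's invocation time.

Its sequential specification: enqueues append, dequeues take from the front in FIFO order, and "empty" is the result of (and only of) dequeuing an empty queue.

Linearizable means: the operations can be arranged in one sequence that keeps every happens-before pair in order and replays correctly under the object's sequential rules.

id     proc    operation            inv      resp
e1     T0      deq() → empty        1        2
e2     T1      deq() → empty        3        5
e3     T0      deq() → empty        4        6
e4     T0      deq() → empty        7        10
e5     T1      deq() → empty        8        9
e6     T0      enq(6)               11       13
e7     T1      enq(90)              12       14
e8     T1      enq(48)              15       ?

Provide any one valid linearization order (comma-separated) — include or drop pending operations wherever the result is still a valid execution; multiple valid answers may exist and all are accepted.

e1, e2, e3, e4, e5, e6, e7

1. e1 deq() → empty, leaving queue <>
2. e2 deq() → empty, leaving queue <>
3. e3 deq() → empty, leaving queue <>
4. e4 deq() → empty, leaving queue <>
5. e5 deq() → empty, leaving queue <>
6. e6 enq(6), leaving queue <6>
7. e7 enq(90), leaving queue <6,90>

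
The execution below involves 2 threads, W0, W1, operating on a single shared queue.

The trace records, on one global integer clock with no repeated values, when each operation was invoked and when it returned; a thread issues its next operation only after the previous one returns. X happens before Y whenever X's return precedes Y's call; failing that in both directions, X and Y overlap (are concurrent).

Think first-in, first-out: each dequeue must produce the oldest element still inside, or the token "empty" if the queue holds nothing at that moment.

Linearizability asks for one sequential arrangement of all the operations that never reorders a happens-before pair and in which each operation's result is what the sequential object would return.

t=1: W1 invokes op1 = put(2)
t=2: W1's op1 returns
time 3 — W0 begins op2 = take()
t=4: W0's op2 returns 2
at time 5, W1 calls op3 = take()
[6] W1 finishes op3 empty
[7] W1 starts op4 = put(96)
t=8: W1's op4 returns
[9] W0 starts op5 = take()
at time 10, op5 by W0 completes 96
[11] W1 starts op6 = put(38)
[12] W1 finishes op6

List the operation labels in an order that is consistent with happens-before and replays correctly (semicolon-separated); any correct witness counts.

step 1: op1 put(2) — queue <2>
step 2: op2 take() → 2 — queue <>
step 3: op3 take() → empty — queue <>
step 4: op4 put(96) — queue <96>
step 5: op5 take() → 96 — queue <>
step 6: op6 put(38) — queue <38>

op1; op2; op3; op4; op5; op6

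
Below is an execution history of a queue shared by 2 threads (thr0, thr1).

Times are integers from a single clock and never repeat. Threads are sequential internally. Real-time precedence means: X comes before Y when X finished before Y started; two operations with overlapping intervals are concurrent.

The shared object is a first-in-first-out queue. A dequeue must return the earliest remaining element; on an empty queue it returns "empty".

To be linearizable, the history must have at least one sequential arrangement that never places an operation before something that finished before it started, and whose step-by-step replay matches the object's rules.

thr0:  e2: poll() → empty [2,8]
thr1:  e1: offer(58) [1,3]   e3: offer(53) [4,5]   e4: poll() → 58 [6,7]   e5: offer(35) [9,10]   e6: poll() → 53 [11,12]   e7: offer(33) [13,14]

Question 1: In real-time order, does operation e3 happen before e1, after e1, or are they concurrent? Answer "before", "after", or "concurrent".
e3 spans [4,5], e1 spans [1,3]
resp(e1)=3 < inv(e3)=4

after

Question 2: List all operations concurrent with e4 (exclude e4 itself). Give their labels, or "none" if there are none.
e4 spans [6,7]; an op avoiding the whole window 6..7 is ordered, any other is concurrent
e1 [1,3]: before
e2 [2,8]: concurrent
e3 [4,5]: before
e5 [9,10]: after
e6 [11,12]: after
e7 [13,14]: after

e2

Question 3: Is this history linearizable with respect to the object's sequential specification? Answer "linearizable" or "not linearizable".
witness order: e2, e1, e3, e4, e5, e6, e7
step 1: e2 poll() → empty — queue <>
step 2: e1 offer(58) — queue <58>
step 3: e3 offer(53) — queue <58,53>
step 4: e4 poll() → 58 — queue <53>
step 5: e5 offer(35) — queue <53,35>
step 6: e6 poll() → 53 — queue <35>
step 7: e7 offer(33) — queue <35,33>

linearizable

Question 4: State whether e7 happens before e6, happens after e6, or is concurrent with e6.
e7 spans [13,14], e6 spans [11,12]
resp(e6)=12 < inv(e7)=13

after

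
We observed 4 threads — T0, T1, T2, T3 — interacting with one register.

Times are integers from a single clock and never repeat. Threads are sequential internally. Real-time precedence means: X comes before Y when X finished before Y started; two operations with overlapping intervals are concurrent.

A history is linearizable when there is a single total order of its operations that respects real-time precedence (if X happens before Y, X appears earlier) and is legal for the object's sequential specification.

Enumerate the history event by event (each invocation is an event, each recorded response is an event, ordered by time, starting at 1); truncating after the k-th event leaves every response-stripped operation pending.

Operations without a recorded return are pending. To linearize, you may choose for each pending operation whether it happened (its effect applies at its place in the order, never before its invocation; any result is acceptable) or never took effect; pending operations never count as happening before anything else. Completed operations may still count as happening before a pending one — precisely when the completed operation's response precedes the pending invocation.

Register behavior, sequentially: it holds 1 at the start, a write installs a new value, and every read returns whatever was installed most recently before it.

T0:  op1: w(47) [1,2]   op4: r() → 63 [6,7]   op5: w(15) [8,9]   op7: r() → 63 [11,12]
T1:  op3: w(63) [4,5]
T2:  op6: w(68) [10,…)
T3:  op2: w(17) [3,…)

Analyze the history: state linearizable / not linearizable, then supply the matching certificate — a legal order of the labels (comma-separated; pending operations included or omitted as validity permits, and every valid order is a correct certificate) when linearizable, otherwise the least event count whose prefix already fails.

not linearizable — minimal violating prefix: 12 events

events 1..11 are fine; event 12 — the response of op7 at time 12 — makes the prefix non-linearizable
a single order respects real time; the 5 completed register operations fail replay along it
include/drop combinations of the 2 pending operations (op2, op6) were all tried; none helps
for example op1, op3, op4, op5, op7 (pending dropped) fails at step 5: op7 r() → 63 is not legal there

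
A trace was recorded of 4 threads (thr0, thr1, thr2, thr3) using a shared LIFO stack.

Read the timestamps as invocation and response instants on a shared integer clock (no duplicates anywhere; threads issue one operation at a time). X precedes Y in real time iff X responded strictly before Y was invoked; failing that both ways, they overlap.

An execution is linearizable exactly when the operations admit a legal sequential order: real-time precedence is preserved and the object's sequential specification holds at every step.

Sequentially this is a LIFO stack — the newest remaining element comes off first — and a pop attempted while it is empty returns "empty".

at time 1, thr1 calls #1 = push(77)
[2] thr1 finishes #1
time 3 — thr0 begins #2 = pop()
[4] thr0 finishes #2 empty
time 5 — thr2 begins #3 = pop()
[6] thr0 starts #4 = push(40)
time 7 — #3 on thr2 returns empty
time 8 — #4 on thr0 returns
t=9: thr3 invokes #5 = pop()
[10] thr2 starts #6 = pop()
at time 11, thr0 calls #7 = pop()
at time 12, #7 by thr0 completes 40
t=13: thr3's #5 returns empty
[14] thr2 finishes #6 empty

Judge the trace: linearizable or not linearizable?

events 1..3 are fine; event 4 — the response of #2 at time 4 — makes the prefix non-linearizable
exhaustive check: the 2 completed LIFO stack ops admit one real-time order; illegal
sample order #1, #2 stalls at step 2 — #2 pop() → empty has no legal effect

not linearizable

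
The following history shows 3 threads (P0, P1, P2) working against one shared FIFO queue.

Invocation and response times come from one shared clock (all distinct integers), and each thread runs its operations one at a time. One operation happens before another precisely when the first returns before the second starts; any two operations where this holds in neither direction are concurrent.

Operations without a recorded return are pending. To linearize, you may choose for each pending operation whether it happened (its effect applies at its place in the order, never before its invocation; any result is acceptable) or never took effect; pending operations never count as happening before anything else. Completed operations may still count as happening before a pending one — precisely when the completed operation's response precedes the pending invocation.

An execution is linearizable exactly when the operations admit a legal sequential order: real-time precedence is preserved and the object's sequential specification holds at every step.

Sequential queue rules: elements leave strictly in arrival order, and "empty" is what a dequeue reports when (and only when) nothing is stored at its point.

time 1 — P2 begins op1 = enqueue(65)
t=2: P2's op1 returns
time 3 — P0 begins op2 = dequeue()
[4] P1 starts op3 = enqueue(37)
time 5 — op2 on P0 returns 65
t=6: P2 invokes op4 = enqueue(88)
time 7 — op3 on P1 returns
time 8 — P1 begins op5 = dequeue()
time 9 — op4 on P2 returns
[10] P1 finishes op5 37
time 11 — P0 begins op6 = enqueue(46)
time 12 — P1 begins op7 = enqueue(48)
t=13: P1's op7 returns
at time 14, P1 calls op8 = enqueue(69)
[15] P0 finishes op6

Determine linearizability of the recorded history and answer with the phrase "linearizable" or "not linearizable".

linearizable

witness order: op1, op2, op3, op4, op5, op6, op7
after step 1 (op1 enqueue(65)): queue <65>
after step 2 (op2 dequeue() → 65): queue <>
after step 3 (op3 enqueue(37)): queue <37>
after step 4 (op4 enqueue(88)): queue <37,88>
after step 5 (op5 dequeue() → 37): queue <88>
after step 6 (op6 enqueue(46)): queue <88,46>
after step 7 (op7 enqueue(48)): queue <88,46,48>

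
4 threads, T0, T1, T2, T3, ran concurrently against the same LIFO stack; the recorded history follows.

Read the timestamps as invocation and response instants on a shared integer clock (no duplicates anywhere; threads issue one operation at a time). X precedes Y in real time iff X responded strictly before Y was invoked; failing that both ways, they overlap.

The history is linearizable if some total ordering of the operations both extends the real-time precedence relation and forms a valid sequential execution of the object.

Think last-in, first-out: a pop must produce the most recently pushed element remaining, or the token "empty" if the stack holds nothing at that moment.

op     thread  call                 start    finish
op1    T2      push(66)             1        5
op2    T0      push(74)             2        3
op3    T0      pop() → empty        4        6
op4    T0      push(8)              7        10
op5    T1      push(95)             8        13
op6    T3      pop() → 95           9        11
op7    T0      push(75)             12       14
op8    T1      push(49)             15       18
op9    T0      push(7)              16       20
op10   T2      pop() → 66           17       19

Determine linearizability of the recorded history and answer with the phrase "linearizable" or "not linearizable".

not linearizable

cut after 5 events: linearizable; cut after 6 events (op3 responds, time 6): not linearizable
3 orders of the 3 completed LIFO stack ops respect real time; none is legal
e.g. op1, op2, op3: illegal at step 3, since op3 pop() → empty cannot apply there
e.g. op2, op1, op3: illegal at step 3, since op3 pop() → empty cannot apply there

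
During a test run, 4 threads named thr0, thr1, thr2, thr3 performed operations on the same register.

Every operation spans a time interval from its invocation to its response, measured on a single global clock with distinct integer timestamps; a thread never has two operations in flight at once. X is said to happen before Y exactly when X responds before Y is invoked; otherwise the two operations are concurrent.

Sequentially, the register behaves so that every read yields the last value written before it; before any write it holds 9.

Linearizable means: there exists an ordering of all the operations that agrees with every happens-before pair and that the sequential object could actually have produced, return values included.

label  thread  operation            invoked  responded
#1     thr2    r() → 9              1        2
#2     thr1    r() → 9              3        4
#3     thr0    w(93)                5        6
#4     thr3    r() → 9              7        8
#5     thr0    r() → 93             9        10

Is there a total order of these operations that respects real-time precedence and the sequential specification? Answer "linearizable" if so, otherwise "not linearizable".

already the first 8 events (up to #4's response at time 8) admit no linearization; the first 7 still do
the completed operations (4 total) allow one real-time order; the register replay rejects it
one such order, #1, #2, #3, #4, breaks at step 4 where #4 r() → 9 is illegal

not linearizable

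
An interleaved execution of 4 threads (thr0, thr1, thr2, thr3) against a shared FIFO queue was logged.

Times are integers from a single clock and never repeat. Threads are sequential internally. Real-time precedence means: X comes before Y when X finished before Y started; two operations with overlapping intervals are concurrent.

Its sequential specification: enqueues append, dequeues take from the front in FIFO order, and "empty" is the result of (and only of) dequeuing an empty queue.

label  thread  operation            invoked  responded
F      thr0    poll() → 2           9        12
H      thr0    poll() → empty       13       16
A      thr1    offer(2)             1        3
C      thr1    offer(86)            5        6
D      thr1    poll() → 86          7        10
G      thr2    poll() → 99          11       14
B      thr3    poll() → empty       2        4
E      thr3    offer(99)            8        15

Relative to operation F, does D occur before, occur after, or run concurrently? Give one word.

D spans [7,10], F spans [9,12]
the intervals overlap in both directions

concurrent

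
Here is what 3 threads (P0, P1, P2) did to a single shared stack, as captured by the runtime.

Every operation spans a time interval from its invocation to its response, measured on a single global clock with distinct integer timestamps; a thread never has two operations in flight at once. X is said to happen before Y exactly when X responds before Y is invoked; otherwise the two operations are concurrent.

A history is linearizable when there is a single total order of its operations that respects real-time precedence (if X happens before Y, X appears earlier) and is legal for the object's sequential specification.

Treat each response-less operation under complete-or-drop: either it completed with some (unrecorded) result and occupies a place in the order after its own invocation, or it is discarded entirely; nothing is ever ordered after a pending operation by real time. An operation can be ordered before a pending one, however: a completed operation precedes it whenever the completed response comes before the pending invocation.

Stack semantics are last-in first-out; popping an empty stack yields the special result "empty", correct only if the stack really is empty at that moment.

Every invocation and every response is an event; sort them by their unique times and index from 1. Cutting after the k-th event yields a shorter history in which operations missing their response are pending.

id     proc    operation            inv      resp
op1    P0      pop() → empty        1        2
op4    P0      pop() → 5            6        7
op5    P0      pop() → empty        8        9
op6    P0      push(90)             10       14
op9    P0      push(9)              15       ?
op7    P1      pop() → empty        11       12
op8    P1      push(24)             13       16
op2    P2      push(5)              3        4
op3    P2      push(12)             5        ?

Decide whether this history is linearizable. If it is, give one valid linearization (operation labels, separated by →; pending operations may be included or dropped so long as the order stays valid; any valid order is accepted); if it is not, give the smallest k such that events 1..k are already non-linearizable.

after step 1 (op1 pop() → empty): stack <>
after step 2 (op2 push(5)): stack <5>
after step 3 (op4 pop() → 5): stack <>
after step 4 (op5 pop() → empty): stack <>
after step 5 (op7 pop() → empty): stack <>
after step 6 (op3 push(12) (pending, included)): stack <12>
after step 7 (op6 push(90)): stack <12,90>
after step 8 (op8 push(24)): stack <12,90,24>

linearizable — witness: op1 → op2 → op4 → op5 → op7 → op3 → op6 → op8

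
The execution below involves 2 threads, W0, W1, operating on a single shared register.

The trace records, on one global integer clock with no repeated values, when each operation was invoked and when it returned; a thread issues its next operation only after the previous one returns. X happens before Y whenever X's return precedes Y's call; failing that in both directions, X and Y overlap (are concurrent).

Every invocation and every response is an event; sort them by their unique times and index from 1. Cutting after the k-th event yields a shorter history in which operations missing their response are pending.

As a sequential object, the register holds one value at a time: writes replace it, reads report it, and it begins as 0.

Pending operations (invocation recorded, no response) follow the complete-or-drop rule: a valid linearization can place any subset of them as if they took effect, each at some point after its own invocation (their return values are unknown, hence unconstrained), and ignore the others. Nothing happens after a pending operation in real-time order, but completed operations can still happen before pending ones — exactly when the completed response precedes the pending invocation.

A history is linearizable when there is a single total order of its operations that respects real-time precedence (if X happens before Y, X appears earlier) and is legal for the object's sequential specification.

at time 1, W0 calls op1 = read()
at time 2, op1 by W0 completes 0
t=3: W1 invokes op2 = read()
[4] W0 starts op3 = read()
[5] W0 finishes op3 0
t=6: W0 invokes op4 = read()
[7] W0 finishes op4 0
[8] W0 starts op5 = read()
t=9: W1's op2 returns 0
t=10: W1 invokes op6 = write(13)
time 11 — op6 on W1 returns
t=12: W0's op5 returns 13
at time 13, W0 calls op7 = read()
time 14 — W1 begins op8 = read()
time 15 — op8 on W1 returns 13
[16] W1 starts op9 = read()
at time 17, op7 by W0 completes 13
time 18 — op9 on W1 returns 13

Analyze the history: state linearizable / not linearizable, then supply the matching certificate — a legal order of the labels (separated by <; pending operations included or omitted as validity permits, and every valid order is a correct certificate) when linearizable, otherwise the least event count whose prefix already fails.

1. op1 read() → 0, leaving value 0
2. op2 read() → 0, leaving value 0
3. op3 read() → 0, leaving value 0
4. op4 read() → 0, leaving value 0
5. op6 write(13), leaving value 13
6. op5 read() → 13, leaving value 13
7. op7 read() → 13, leaving value 13
8. op8 read() → 13, leaving value 13
9. op9 read() → 13, leaving value 13

linearizable — witness: op1 < op2 < op3 < op4 < op6 < op5 < op7 < op8 < op9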